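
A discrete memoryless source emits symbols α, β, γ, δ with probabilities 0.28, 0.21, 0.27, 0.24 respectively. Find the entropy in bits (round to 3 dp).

1.991 bits

H = −Σ pᵢ log₂ pᵢ.
−0.28·log₂(0.28) = 0.5142
−0.21·log₂(0.21) = 0.4728
−0.27·log₂(0.27) = 0.5100
−0.24·log₂(0.24) = 0.4941
Sum ≈ 1.9912 → 1.991 bits.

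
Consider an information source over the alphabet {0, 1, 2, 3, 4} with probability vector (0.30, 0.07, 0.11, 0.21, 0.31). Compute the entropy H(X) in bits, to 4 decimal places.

H = −Σ pᵢ log₂ pᵢ.
−0.30·log₂(0.30) = 0.5211
−0.07·log₂(0.07) = 0.2686
−0.11·log₂(0.11) = 0.3503
−0.21·log₂(0.21) = 0.4728
−0.31·log₂(0.31) = 0.5238
Sum ≈ 2.1365 → 2.1365 bits.

2.1365 bits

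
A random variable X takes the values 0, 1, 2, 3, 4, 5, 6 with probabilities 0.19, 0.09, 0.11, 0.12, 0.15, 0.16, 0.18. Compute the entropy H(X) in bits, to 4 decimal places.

H = −Σ pᵢ log₂ pᵢ.
−0.19·log₂(0.19) = 0.4552
−0.09·log₂(0.09) = 0.3127
−0.11·log₂(0.11) = 0.3503
−0.12·log₂(0.12) = 0.3671
−0.15·log₂(0.15) = 0.4105
−0.16·log₂(0.16) = 0.4230
−0.18·log₂(0.18) = 0.4453
Sum ≈ 2.7641 → 2.7641 bits.

2.7641 bits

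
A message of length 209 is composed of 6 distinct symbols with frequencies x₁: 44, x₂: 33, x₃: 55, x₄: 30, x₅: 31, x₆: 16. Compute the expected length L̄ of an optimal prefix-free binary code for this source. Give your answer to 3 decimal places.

Probabilities are the counts divided by 209.
Repeatedly combine the two least-probable nodes; the expected code length is the sum of the merged weights.
merge 16/209 + 30/209 → 46/209
merge 31/209 + 3/19 → 64/209
merge 4/19 + 46/209 → 90/209
merge 5/19 + 64/209 → 119/209
merge 90/209 + 119/209 → 1
L = 46/209 + 64/209 + 90/209 + 119/209 + 1 = 48/19 ≈ 2.526 bits/symbol.

2.526 bits/symbol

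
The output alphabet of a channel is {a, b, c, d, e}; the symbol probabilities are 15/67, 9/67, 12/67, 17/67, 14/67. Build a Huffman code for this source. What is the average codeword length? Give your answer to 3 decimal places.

Repeatedly combine the two least-probable nodes; the expected code length is the sum of the merged weights.
merge 9/67 + 12/67 → 21/67
merge 14/67 + 15/67 → 29/67
merge 17/67 + 21/67 → 38/67
merge 29/67 + 38/67 → 1
L = 21/67 + 29/67 + 38/67 + 1 = 155/67 ≈ 2.313 bits/symbol.

2.313 bits/symbol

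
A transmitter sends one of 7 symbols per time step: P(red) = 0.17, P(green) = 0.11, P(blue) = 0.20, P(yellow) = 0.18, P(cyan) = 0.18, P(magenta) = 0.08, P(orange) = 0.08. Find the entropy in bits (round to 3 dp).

2.723 bits

H = −Σ pᵢ log₂ pᵢ.
−0.17·log₂(0.17) = 0.4346
−0.11·log₂(0.11) = 0.3503
−0.20·log₂(0.20) = 0.4644
−0.18·log₂(0.18) = 0.4453
−0.18·log₂(0.18) = 0.4453
−0.08·log₂(0.08) = 0.2915
−0.08·log₂(0.08) = 0.2915
Sum ≈ 2.7229 → 2.723 bits.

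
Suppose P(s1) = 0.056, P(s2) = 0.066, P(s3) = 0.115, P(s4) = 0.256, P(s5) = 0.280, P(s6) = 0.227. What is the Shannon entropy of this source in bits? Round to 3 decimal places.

2.354 bits

H = −Σ pᵢ log₂ pᵢ.
−0.056·log₂(0.056) = 0.2329
−0.066·log₂(0.066) = 0.2588
−0.115·log₂(0.115) = 0.3588
−0.256·log₂(0.256) = 0.5032
−0.280·log₂(0.280) = 0.5142
−0.227·log₂(0.227) = 0.4856
Sum ≈ 2.3536 → 2.354 bits.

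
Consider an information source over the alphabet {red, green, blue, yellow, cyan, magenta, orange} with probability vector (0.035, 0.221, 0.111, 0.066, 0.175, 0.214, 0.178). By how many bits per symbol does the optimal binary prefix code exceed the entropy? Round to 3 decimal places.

Entropy H = −Σ p log₂ p ≈ 2.6207 bits.
Huffman merges: 7/200+33/500→101/1000; 101/1000+111/1000→53/250; 7/40+89/500→353/1000; 53/250+107/500→213/500; 221/1000+353/1000→287/500; 213/500+287/500→1. L = 1333/500 ≈ 2.6660.
L − H = 2.6660 − 2.6207 = 0.045 bits.

0.045 bits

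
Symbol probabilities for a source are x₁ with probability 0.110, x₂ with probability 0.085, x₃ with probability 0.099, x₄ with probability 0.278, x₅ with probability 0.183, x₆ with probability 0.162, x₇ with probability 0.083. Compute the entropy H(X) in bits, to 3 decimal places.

2.668 bits

H = −Σ pᵢ log₂ pᵢ.
−0.110·log₂(0.110) = 0.3503
−0.085·log₂(0.085) = 0.3023
−0.099·log₂(0.099) = 0.3303
−0.278·log₂(0.278) = 0.5134
−0.183·log₂(0.183) = 0.4484
−0.162·log₂(0.162) = 0.4254
−0.083·log₂(0.083) = 0.2980
Sum ≈ 2.6681 → 2.668 bits.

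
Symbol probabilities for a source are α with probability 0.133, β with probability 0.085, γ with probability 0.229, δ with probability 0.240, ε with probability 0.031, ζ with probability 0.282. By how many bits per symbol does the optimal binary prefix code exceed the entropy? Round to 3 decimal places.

0.024 bits

Entropy H = −Σ p log₂ p ≈ 2.3409 bits.
Huffman merges: 31/1000+17/200→29/250; 29/250+133/1000→249/1000; 229/1000+6/25→469/1000; 249/1000+141/500→531/1000; 469/1000+531/1000→1. L = 473/200 ≈ 2.3650.
L − H = 2.3650 − 2.3409 = 0.024 bits.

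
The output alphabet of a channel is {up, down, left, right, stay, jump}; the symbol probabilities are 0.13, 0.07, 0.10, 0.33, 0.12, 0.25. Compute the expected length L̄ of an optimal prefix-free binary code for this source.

2.42 bits/symbol

Repeatedly combine the two least-probable nodes; the expected code length is the sum of the merged weights.
merge 7/100 + 1/10 → 17/100
merge 3/25 + 13/100 → 1/4
merge 17/100 + 1/4 → 21/50
merge 1/4 + 33/100 → 29/50
merge 21/50 + 29/50 → 1
L = 17/100 + 1/4 + 21/50 + 29/50 + 1 = 121/50 = 2.42 bits/symbol.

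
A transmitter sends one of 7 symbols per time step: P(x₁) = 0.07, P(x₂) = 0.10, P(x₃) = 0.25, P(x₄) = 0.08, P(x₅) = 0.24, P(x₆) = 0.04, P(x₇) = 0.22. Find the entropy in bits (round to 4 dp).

2.5527 bits

H = −Σ pᵢ log₂ pᵢ.
−0.07·log₂(0.07) = 0.2686
−0.10·log₂(0.10) = 0.3322
−0.25·log₂(0.25) = 0.5000
−0.08·log₂(0.08) = 0.2915
−0.24·log₂(0.24) = 0.4941
−0.04·log₂(0.04) = 0.1858
−0.22·log₂(0.22) = 0.4806
Sum ≈ 2.5527 → 2.5527 bits.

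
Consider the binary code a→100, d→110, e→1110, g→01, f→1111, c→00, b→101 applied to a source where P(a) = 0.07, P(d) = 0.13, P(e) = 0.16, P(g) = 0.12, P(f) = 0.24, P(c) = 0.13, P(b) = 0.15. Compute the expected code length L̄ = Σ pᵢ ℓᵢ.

3.15 bits/symbol

L̄ = Σ pᵢ·ℓᵢ = 0.07·3 + 0.13·3 + 0.16·4 + 0.12·2 + 0.24·4 + 0.13·2 + 0.15·3 = 3.15 bits/symbol.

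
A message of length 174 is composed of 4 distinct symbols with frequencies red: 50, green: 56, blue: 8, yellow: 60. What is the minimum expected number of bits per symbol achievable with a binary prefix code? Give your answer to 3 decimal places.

1.989 bits/symbol

Probabilities are the counts divided by 174.
Repeatedly combine the two least-probable nodes; the expected code length is the sum of the merged weights.
merge 4/87 + 25/87 → 1/3
merge 28/87 + 1/3 → 19/29
merge 10/29 + 19/29 → 1
L = 1/3 + 19/29 + 1 = 173/87 ≈ 1.989 bits/symbol.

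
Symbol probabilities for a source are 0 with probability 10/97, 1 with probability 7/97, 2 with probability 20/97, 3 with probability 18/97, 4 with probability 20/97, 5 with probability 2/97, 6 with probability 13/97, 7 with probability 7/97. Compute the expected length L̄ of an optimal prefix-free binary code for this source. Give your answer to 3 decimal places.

2.845 bits/symbol

Repeatedly combine the two least-probable nodes; the expected code length is the sum of the merged weights.
merge 2/97 + 7/97 → 9/97
merge 7/97 + 9/97 → 16/97
merge 10/97 + 13/97 → 23/97
merge 16/97 + 18/97 → 34/97
merge 20/97 + 20/97 → 40/97
merge 23/97 + 34/97 → 57/97
merge 40/97 + 57/97 → 1
L = 9/97 + 16/97 + 23/97 + 34/97 + 40/97 + 57/97 + 1 = 276/97 ≈ 2.845 bits/symbol.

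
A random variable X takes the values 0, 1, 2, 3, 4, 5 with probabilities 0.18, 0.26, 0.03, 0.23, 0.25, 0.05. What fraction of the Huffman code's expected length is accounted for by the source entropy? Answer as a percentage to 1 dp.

Entropy H = −Σ p log₂ p ≈ 2.3061 bits.
Huffman merges: 3/100+1/20→2/25; 2/25+9/50→13/50; 23/100+1/4→12/25; 13/50+13/50→13/25; 12/25+13/25→1. L = 117/50 ≈ 2.3400.
Efficiency = H/L = 2.3061/2.3400 = 98.6%.

98.6%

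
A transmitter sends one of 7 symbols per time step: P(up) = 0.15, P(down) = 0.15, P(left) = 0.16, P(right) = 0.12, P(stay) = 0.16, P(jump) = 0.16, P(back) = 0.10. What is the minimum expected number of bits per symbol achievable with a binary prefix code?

2.84 bits/symbol

Repeatedly combine the two least-probable nodes; the expected code length is the sum of the merged weights.
merge 1/10 + 3/25 → 11/50
merge 3/20 + 3/20 → 3/10
merge 4/25 + 4/25 → 8/25
merge 4/25 + 11/50 → 19/50
merge 3/10 + 8/25 → 31/50
merge 19/50 + 31/50 → 1
L = 11/50 + 3/10 + 8/25 + 19/50 + 31/50 + 1 = 71/25 = 2.84 bits/symbol.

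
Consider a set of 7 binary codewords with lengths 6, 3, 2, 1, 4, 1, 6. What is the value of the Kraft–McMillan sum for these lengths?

1.46875

With common denominator 2^6 = 64: Σ 2^(−ℓᵢ) = 1/64 + 8/64 + 16/64 + 32/64 + 4/64 + 32/64 + 1/64 = 94/64 = 1.46875.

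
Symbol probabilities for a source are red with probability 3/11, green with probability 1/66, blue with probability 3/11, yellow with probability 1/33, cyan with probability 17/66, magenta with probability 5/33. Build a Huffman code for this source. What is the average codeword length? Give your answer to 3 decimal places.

Repeatedly combine the two least-probable nodes; the expected code length is the sum of the merged weights.
merge 1/66 + 1/33 → 1/22
merge 1/22 + 5/33 → 13/66
merge 13/66 + 17/66 → 5/11
merge 3/11 + 3/11 → 6/11
merge 5/11 + 6/11 → 1
L = 1/22 + 13/66 + 5/11 + 6/11 + 1 = 74/33 ≈ 2.242 bits/symbol.

2.242 bits/symbol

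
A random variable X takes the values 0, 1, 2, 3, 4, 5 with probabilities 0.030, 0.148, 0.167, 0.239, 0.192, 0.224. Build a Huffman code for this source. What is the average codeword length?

2.523 bits/symbol

Repeatedly combine the two least-probable nodes; the expected code length is the sum of the merged weights.
merge 3/100 + 37/250 → 89/500
merge 167/1000 + 89/500 → 69/200
merge 24/125 + 28/125 → 52/125
merge 239/1000 + 69/200 → 73/125
merge 52/125 + 73/125 → 1
L = 89/500 + 69/200 + 52/125 + 73/125 + 1 = 2523/1000 = 2.523 bits/symbol.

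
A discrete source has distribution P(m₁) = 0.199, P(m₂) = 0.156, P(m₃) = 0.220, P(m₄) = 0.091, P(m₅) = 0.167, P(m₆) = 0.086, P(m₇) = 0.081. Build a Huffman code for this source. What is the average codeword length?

2.748 bits/symbol

Repeatedly combine the two least-probable nodes; the expected code length is the sum of the merged weights.
merge 81/1000 + 43/500 → 167/1000
merge 91/1000 + 39/250 → 247/1000
merge 167/1000 + 167/1000 → 167/500
merge 199/1000 + 11/50 → 419/1000
merge 247/1000 + 167/500 → 581/1000
merge 419/1000 + 581/1000 → 1
L = 167/1000 + 247/1000 + 167/500 + 419/1000 + 581/1000 + 1 = 687/250 = 2.748 bits/symbol.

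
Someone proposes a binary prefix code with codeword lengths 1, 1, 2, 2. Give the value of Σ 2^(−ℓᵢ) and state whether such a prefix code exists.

1.5; no

With common denominator 2^2 = 4: Σ 2^(−ℓᵢ) = 2/4 + 2/4 + 1/4 + 1/4 = 6/4 = 1.5.
Kraft's inequality requires Σ ≤ 1; here Σ = 1.5 > 1, so no such prefix code exists.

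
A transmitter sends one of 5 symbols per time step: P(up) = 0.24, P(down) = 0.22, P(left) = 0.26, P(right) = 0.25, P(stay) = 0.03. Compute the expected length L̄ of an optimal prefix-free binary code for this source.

Repeatedly combine the two least-probable nodes; the expected code length is the sum of the merged weights.
merge 3/100 + 11/50 → 1/4
merge 6/25 + 1/4 → 49/100
merge 1/4 + 13/50 → 51/100
merge 49/100 + 51/100 → 1
L = 1/4 + 49/100 + 51/100 + 1 = 9/4 = 2.25 bits/symbol.

2.25 bits/symbol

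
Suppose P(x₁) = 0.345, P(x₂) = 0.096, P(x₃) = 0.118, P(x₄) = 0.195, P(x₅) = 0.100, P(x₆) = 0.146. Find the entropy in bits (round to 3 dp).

2.415 bits

H = −Σ pᵢ log₂ pᵢ.
−0.345·log₂(0.345) = 0.5297
−0.096·log₂(0.096) = 0.3246
−0.118·log₂(0.118) = 0.3638
−0.195·log₂(0.195) = 0.4599
−0.100·log₂(0.100) = 0.3322
−0.146·log₂(0.146) = 0.4053
Sum ≈ 2.4154 → 2.415 bits.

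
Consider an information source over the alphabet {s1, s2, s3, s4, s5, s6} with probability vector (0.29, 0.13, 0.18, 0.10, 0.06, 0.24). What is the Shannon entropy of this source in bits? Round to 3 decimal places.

2.416 bits

H = −Σ pᵢ log₂ pᵢ.
−0.29·log₂(0.29) = 0.5179
−0.13·log₂(0.13) = 0.3826
−0.18·log₂(0.18) = 0.4453
−0.10·log₂(0.10) = 0.3322
−0.06·log₂(0.06) = 0.2435
−0.24·log₂(0.24) = 0.4941
Sum ≈ 2.4157 → 2.416 bits.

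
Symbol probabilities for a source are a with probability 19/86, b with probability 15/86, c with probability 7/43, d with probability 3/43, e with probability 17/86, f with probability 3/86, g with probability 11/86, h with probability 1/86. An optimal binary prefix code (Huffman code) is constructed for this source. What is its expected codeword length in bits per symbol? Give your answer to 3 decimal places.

2.744 bits/symbol

Repeatedly combine the two least-probable nodes; the expected code length is the sum of the merged weights.
merge 1/86 + 3/86 → 2/43
merge 2/43 + 3/43 → 5/43
merge 5/43 + 11/86 → 21/86
merge 7/43 + 15/86 → 29/86
merge 17/86 + 19/86 → 18/43
merge 21/86 + 29/86 → 25/43
merge 18/43 + 25/43 → 1
L = 2/43 + 5/43 + 21/86 + 29/86 + 18/43 + 25/43 + 1 = 118/43 ≈ 2.744 bits/symbol.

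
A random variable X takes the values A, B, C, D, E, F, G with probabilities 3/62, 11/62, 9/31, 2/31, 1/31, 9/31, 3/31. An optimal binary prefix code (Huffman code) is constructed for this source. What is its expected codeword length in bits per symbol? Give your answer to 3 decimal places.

Repeatedly combine the two least-probable nodes; the expected code length is the sum of the merged weights.
merge 1/31 + 3/62 → 5/62
merge 2/31 + 5/62 → 9/62
merge 3/31 + 9/62 → 15/62
merge 11/62 + 15/62 → 13/31
merge 9/31 + 9/31 → 18/31
merge 13/31 + 18/31 → 1
L = 5/62 + 9/62 + 15/62 + 13/31 + 18/31 + 1 = 153/62 ≈ 2.468 bits/symbol.

2.468 bits/symbol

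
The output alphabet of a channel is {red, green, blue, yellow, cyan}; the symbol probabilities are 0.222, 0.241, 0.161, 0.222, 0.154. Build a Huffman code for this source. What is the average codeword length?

2.315 bits/symbol

Repeatedly combine the two least-probable nodes; the expected code length is the sum of the merged weights.
merge 77/500 + 161/1000 → 63/200
merge 111/500 + 111/500 → 111/250
merge 241/1000 + 63/200 → 139/250
merge 111/250 + 139/250 → 1
L = 63/200 + 111/250 + 139/250 + 1 = 463/200 = 2.315 bits/symbol.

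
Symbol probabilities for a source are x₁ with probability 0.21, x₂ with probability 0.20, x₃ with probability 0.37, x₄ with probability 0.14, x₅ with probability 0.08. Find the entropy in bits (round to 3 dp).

2.157 bits

H = −Σ pᵢ log₂ pᵢ.
−0.21·log₂(0.21) = 0.4728
−0.20·log₂(0.20) = 0.4644
−0.37·log₂(0.37) = 0.5307
−0.14·log₂(0.14) = 0.3971
−0.08·log₂(0.08) = 0.2915
Sum ≈ 2.1566 → 2.157 bits.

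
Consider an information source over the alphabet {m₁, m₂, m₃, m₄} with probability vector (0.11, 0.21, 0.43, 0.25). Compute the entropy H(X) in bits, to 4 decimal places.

1.8467 bits

H = −Σ pᵢ log₂ pᵢ.
−0.11·log₂(0.11) = 0.3503
−0.21·log₂(0.21) = 0.4728
−0.43·log₂(0.43) = 0.5236
−0.25·log₂(0.25) = 0.5000
Sum ≈ 1.8467 → 1.8467 bits.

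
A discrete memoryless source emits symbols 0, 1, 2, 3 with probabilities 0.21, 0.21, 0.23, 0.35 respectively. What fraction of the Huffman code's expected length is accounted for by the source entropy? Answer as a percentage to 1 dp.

98.2%

Entropy H = −Σ p log₂ p ≈ 1.9634 bits.
Huffman merges: 21/100+21/100→21/50; 23/100+7/20→29/50; 21/50+29/50→1. L = 2 ≈ 2.0000.
Efficiency = H/L = 1.9634/2.0000 = 98.2%.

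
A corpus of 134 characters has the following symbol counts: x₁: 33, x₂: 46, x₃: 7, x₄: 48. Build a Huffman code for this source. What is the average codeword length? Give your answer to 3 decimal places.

1.940 bits/symbol

Probabilities are the counts divided by 134.
Repeatedly combine the two least-probable nodes; the expected code length is the sum of the merged weights.
merge 7/134 + 33/134 → 20/67
merge 20/67 + 23/67 → 43/67
merge 24/67 + 43/67 → 1
L = 20/67 + 43/67 + 1 = 130/67 ≈ 1.940 bits/symbol.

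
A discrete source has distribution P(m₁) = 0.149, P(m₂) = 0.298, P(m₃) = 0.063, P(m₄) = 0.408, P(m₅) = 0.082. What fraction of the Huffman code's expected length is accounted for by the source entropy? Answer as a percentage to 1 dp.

98.7%

Entropy H = −Σ p log₂ p ≈ 2.0046 bits.
Huffman merges: 63/1000+41/500→29/200; 29/200+149/1000→147/500; 147/500+149/500→74/125; 51/125+74/125→1. L = 2031/1000 ≈ 2.0310.
Efficiency = H/L = 2.0046/2.0310 = 98.7%.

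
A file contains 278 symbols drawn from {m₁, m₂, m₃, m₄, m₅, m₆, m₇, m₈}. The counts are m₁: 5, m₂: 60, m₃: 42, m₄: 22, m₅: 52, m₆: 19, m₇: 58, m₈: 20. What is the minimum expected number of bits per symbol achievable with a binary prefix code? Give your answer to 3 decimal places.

2.813 bits/symbol

Probabilities are the counts divided by 278.
Repeatedly combine the two least-probable nodes; the expected code length is the sum of the merged weights.
merge 5/278 + 19/278 → 12/139
merge 10/139 + 11/139 → 21/139
merge 12/139 + 21/139 → 33/139
merge 21/139 + 26/139 → 47/139
merge 29/139 + 30/139 → 59/139
merge 33/139 + 47/139 → 80/139
merge 59/139 + 80/139 → 1
L = 12/139 + 21/139 + 33/139 + 47/139 + 59/139 + 80/139 + 1 = 391/139 ≈ 2.813 bits/symbol.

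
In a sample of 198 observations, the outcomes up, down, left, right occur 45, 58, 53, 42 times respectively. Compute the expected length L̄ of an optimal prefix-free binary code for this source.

2 bits/symbol

Probabilities are the counts divided by 198.
Repeatedly combine the two least-probable nodes; the expected code length is the sum of the merged weights.
merge 7/33 + 5/22 → 29/66
merge 53/198 + 29/99 → 37/66
merge 29/66 + 37/66 → 1
L = 29/66 + 37/66 + 1 = 2 bits/symbol.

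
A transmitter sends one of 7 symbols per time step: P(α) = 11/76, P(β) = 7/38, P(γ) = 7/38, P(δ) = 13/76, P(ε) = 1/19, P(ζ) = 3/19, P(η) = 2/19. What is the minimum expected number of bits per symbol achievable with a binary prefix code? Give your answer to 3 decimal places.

2.789 bits/symbol

Repeatedly combine the two least-probable nodes; the expected code length is the sum of the merged weights.
merge 1/19 + 2/19 → 3/19
merge 11/76 + 3/19 → 23/76
merge 3/19 + 13/76 → 25/76
merge 7/38 + 7/38 → 7/19
merge 23/76 + 25/76 → 12/19
merge 7/19 + 12/19 → 1
L = 3/19 + 23/76 + 25/76 + 7/19 + 12/19 + 1 = 53/19 ≈ 2.789 bits/symbol.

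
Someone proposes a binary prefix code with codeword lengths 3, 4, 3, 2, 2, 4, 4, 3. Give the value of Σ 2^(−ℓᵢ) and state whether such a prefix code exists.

With common denominator 2^4 = 16: Σ 2^(−ℓᵢ) = 2/16 + 1/16 + 2/16 + 4/16 + 4/16 + 1/16 + 1/16 + 2/16 = 17/16 = 1.0625.
Kraft's inequality requires Σ ≤ 1; here Σ = 1.0625 > 1, so no such prefix code exists.

1.0625; no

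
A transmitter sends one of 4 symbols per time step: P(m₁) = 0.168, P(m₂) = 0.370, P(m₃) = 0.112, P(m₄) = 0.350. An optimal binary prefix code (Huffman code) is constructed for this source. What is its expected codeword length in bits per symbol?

Repeatedly combine the two least-probable nodes; the expected code length is the sum of the merged weights.
merge 14/125 + 21/125 → 7/25
merge 7/25 + 7/20 → 63/100
merge 37/100 + 63/100 → 1
L = 7/25 + 63/100 + 1 = 191/100 = 1.91 bits/symbol.

1.91 bits/symbol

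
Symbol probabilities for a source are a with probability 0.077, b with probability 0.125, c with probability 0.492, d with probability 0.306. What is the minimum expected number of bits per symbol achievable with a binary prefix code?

1.71 bits/symbol

Repeatedly combine the two least-probable nodes; the expected code length is the sum of the merged weights.
merge 77/1000 + 1/8 → 101/500
merge 101/500 + 153/500 → 127/250
merge 123/250 + 127/250 → 1
L = 101/500 + 127/250 + 1 = 171/100 = 1.71 bits/symbol.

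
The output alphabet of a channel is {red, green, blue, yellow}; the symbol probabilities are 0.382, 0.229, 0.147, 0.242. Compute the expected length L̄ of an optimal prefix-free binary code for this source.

Repeatedly combine the two least-probable nodes; the expected code length is the sum of the merged weights.
merge 147/1000 + 229/1000 → 47/125
merge 121/500 + 47/125 → 309/500
merge 191/500 + 309/500 → 1
L = 47/125 + 309/500 + 1 = 997/500 = 1.994 bits/symbol.

1.994 bits/symbol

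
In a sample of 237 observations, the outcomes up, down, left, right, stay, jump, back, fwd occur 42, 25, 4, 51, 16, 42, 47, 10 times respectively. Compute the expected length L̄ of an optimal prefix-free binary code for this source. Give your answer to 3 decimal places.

Probabilities are the counts divided by 237.
Repeatedly combine the two least-probable nodes; the expected code length is the sum of the merged weights.
merge 4/237 + 10/237 → 14/237
merge 14/237 + 16/237 → 10/79
merge 25/237 + 10/79 → 55/237
merge 14/79 + 14/79 → 28/79
merge 47/237 + 17/79 → 98/237
merge 55/237 + 28/79 → 139/237
merge 98/237 + 139/237 → 1
L = 14/237 + 10/79 + 55/237 + 28/79 + 98/237 + 139/237 + 1 = 219/79 ≈ 2.772 bits/symbol.

2.772 bits/symbol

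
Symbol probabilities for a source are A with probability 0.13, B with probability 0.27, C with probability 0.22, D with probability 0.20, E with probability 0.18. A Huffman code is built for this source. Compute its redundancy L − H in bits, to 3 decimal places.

Entropy H = −Σ p log₂ p ≈ 2.2829 bits.
Huffman merges: 13/100+9/50→31/100; 1/5+11/50→21/50; 27/100+31/100→29/50; 21/50+29/50→1. L = 231/100 ≈ 2.3100.
L − H = 2.3100 − 2.2829 = 0.027 bits.

0.027 bits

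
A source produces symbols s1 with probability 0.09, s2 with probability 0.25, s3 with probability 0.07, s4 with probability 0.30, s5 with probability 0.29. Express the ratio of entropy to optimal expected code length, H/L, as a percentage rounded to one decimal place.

98.2%

Entropy H = −Σ p log₂ p ≈ 2.1202 bits.
Huffman merges: 7/100+9/100→4/25; 4/25+1/4→41/100; 29/100+3/10→59/100; 41/100+59/100→1. L = 54/25 ≈ 2.1600.
Efficiency = H/L = 2.1202/2.1600 = 98.2%.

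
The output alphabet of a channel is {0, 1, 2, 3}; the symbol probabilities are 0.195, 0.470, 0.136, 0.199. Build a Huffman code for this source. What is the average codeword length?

1.861 bits/symbol

Repeatedly combine the two least-probable nodes; the expected code length is the sum of the merged weights.
merge 17/125 + 39/200 → 331/1000
merge 199/1000 + 331/1000 → 53/100
merge 47/100 + 53/100 → 1
L = 331/1000 + 53/100 + 1 = 1861/1000 = 1.861 bits/symbol.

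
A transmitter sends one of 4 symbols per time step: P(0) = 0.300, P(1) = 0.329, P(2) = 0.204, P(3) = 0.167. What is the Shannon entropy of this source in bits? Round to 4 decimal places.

H = −Σ pᵢ log₂ pᵢ.
−0.300·log₂(0.300) = 0.5211
−0.329·log₂(0.329) = 0.5277
−0.204·log₂(0.204) = 0.4678
−0.167·log₂(0.167) = 0.4312
Sum ≈ 1.9478 → 1.9478 bits.

1.9478 bits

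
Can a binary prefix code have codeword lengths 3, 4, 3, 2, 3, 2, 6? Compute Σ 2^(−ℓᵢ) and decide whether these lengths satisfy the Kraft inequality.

With common denominator 2^6 = 64: Σ 2^(−ℓᵢ) = 8/64 + 4/64 + 8/64 + 16/64 + 8/64 + 16/64 + 1/64 = 61/64 = 0.953125.
Kraft's inequality requires Σ ≤ 1; here Σ = 0.953125 ≤ 1, so such a prefix code exists.

0.953125; yes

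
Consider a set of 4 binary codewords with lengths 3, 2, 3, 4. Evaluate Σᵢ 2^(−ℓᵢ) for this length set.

With common denominator 2^4 = 16: Σ 2^(−ℓᵢ) = 2/16 + 4/16 + 2/16 + 1/16 = 9/16 = 0.5625.

0.5625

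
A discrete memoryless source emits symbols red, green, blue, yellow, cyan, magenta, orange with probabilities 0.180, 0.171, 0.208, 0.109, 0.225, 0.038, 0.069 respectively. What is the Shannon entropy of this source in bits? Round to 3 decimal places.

H = −Σ pᵢ log₂ pᵢ.
−0.180·log₂(0.180) = 0.4453
−0.171·log₂(0.171) = 0.4357
−0.208·log₂(0.208) = 0.4712
−0.109·log₂(0.109) = 0.3485
−0.225·log₂(0.225) = 0.4842
−0.038·log₂(0.038) = 0.1793
−0.069·log₂(0.069) = 0.2662
Sum ≈ 2.6304 → 2.630 bits.

2.630 bits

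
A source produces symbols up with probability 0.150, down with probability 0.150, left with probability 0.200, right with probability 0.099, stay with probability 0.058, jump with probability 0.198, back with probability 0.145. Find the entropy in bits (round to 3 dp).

2.721 bits

H = −Σ pᵢ log₂ pᵢ.
−0.150·log₂(0.150) = 0.4105
−0.150·log₂(0.150) = 0.4105
−0.200·log₂(0.200) = 0.4644
−0.099·log₂(0.099) = 0.3303
−0.058·log₂(0.058) = 0.2383
−0.198·log₂(0.198) = 0.4626
−0.145·log₂(0.145) = 0.4040
Sum ≈ 2.7206 → 2.721 bits.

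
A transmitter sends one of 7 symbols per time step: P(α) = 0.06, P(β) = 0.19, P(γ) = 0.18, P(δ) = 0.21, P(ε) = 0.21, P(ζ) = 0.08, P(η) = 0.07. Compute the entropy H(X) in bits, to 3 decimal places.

H = −Σ pᵢ log₂ pᵢ.
−0.06·log₂(0.06) = 0.2435
−0.19·log₂(0.19) = 0.4552
−0.18·log₂(0.18) = 0.4453
−0.21·log₂(0.21) = 0.4728
−0.21·log₂(0.21) = 0.4728
−0.08·log₂(0.08) = 0.2915
−0.07·log₂(0.07) = 0.2686
Sum ≈ 2.6498 → 2.650 bits.

2.650 bits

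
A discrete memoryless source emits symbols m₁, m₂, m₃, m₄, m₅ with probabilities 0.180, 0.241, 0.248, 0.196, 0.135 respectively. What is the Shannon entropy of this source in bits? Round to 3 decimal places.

H = −Σ pᵢ log₂ pᵢ.
−0.180·log₂(0.180) = 0.4453
−0.241·log₂(0.241) = 0.4947
−0.248·log₂(0.248) = 0.4989
−0.196·log₂(0.196) = 0.4608
−0.135·log₂(0.135) = 0.3900
Sum ≈ 2.2898 → 2.290 bits.

2.290 bits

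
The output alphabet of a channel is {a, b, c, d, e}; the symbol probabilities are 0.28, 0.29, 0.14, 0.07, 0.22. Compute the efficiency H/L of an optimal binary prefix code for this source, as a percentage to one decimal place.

Entropy H = −Σ p log₂ p ≈ 2.1784 bits.
Huffman merges: 7/100+7/50→21/100; 21/100+11/50→43/100; 7/25+29/100→57/100; 43/100+57/100→1. L = 221/100 ≈ 2.2100.
Efficiency = H/L = 2.1784/2.2100 = 98.6%.

98.6%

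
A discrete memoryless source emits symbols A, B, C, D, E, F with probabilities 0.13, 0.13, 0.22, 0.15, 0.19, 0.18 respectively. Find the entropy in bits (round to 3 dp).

H = −Σ pᵢ log₂ pᵢ.
−0.13·log₂(0.13) = 0.3826
−0.13·log₂(0.13) = 0.3826
−0.22·log₂(0.22) = 0.4806
−0.15·log₂(0.15) = 0.4105
−0.19·log₂(0.19) = 0.4552
−0.18·log₂(0.18) = 0.4453
Sum ≈ 2.5569 → 2.557 bits.

2.557 bits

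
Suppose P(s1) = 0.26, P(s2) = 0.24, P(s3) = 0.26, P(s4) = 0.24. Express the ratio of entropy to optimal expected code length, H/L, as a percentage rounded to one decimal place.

99.9%

Entropy H = −Σ p log₂ p ≈ 1.9988 bits.
Huffman merges: 6/25+6/25→12/25; 13/50+13/50→13/25; 12/25+13/25→1. L = 2 ≈ 2.0000.
Efficiency = H/L = 1.9988/2.0000 = 99.9%.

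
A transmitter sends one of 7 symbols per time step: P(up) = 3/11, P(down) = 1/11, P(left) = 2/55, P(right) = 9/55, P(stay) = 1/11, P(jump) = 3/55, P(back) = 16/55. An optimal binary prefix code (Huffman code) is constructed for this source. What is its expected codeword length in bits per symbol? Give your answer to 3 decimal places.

Repeatedly combine the two least-probable nodes; the expected code length is the sum of the merged weights.
merge 2/55 + 3/55 → 1/11
merge 1/11 + 1/11 → 2/11
merge 1/11 + 9/55 → 14/55
merge 2/11 + 14/55 → 24/55
merge 3/11 + 16/55 → 31/55
merge 24/55 + 31/55 → 1
L = 1/11 + 2/11 + 14/55 + 24/55 + 31/55 + 1 = 139/55 ≈ 2.527 bits/symbol.

2.527 bits/symbol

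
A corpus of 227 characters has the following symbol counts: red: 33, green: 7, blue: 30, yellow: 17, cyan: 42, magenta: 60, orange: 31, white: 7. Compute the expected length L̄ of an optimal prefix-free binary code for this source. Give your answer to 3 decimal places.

Probabilities are the counts divided by 227.
Repeatedly combine the two least-probable nodes; the expected code length is the sum of the merged weights.
merge 7/227 + 7/227 → 14/227
merge 14/227 + 17/227 → 31/227
merge 30/227 + 31/227 → 61/227
merge 31/227 + 33/227 → 64/227
merge 42/227 + 60/227 → 102/227
merge 61/227 + 64/227 → 125/227
merge 102/227 + 125/227 → 1
L = 14/227 + 31/227 + 61/227 + 64/227 + 102/227 + 125/227 + 1 = 624/227 ≈ 2.749 bits/symbol.

2.749 bits/symbol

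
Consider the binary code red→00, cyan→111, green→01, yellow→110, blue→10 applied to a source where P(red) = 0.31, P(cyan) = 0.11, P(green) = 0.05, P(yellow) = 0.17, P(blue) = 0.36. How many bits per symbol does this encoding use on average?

L̄ = Σ pᵢ·ℓᵢ = 0.31·2 + 0.11·3 + 0.05·2 + 0.17·3 + 0.36·2 = 2.28 bits/symbol.

2.28 bits/symbol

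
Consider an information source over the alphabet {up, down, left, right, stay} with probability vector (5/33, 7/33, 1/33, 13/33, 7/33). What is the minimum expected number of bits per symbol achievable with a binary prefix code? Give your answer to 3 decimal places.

2.182 bits/symbol

Repeatedly combine the two least-probable nodes; the expected code length is the sum of the merged weights.
merge 1/33 + 5/33 → 2/11
merge 2/11 + 7/33 → 13/33
merge 7/33 + 13/33 → 20/33
merge 13/33 + 20/33 → 1
L = 2/11 + 13/33 + 20/33 + 1 = 24/11 ≈ 2.182 bits/symbol.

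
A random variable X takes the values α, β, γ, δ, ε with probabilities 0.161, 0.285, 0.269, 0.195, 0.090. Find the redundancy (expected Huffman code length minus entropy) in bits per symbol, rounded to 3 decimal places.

0.029 bits

Entropy H = −Σ p log₂ p ≈ 2.2225 bits.
Huffman merges: 9/100+161/1000→251/1000; 39/200+251/1000→223/500; 269/1000+57/200→277/500; 223/500+277/500→1. L = 2251/1000 ≈ 2.2510.
L − H = 2.2510 − 2.2225 = 0.029 bits.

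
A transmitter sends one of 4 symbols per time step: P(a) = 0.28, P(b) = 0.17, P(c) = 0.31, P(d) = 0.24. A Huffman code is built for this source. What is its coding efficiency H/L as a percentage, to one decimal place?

98.3%

Entropy H = −Σ p log₂ p ≈ 1.9667 bits.
Huffman merges: 17/100+6/25→41/100; 7/25+31/100→59/100; 41/100+59/100→1. L = 2 ≈ 2.0000.
Efficiency = H/L = 1.9667/2.0000 = 98.3%.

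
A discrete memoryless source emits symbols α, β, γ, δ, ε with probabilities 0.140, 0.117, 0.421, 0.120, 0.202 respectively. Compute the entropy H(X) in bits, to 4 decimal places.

H = −Σ pᵢ log₂ pᵢ.
−0.140·log₂(0.140) = 0.3971
−0.117·log₂(0.117) = 0.3622
−0.421·log₂(0.421) = 0.5255
−0.120·log₂(0.120) = 0.3671
−0.202·log₂(0.202) = 0.4661
Sum ≈ 2.1179 → 2.1179 bits.

2.1179 bits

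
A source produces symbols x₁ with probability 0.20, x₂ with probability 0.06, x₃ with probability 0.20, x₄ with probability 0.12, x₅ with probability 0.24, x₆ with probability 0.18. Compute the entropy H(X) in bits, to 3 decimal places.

H = −Σ pᵢ log₂ pᵢ.
−0.20·log₂(0.20) = 0.4644
−0.06·log₂(0.06) = 0.2435
−0.20·log₂(0.20) = 0.4644
−0.12·log₂(0.12) = 0.3671
−0.24·log₂(0.24) = 0.4941
−0.18·log₂(0.18) = 0.4453
Sum ≈ 2.4788 → 2.479 bits.

2.479 bits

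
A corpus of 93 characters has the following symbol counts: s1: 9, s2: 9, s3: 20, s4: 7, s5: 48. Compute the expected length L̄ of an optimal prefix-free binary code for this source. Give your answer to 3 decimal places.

Probabilities are the counts divided by 93.
Repeatedly combine the two least-probable nodes; the expected code length is the sum of the merged weights.
merge 7/93 + 3/31 → 16/93
merge 3/31 + 16/93 → 25/93
merge 20/93 + 25/93 → 15/31
merge 15/31 + 16/31 → 1
L = 16/93 + 25/93 + 15/31 + 1 = 179/93 ≈ 1.925 bits/symbol.

1.925 bits/symbol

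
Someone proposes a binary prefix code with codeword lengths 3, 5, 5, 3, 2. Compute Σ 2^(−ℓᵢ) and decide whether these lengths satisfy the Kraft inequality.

0.5625; yes

With common denominator 2^5 = 32: Σ 2^(−ℓᵢ) = 4/32 + 1/32 + 1/32 + 4/32 + 8/32 = 18/32 = 0.5625.
Kraft's inequality requires Σ ≤ 1; here Σ = 0.5625 ≤ 1, so such a prefix code exists.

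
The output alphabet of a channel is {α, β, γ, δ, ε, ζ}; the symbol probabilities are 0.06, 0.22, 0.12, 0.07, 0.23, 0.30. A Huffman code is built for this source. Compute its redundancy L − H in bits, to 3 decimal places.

Entropy H = −Σ p log₂ p ≈ 2.3685 bits.
Huffman merges: 3/50+7/100→13/100; 3/25+13/100→1/4; 11/50+23/100→9/20; 1/4+3/10→11/20; 9/20+11/20→1. L = 119/50 ≈ 2.3800.
L − H = 2.3800 − 2.3685 = 0.012 bits.

0.012 bits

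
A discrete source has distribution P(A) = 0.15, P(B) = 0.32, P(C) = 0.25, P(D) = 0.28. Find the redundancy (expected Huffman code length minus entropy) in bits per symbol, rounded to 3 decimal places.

Entropy H = −Σ p log₂ p ≈ 1.9508 bits.
Huffman merges: 3/20+1/4→2/5; 7/25+8/25→3/5; 2/5+3/5→1. L = 2 ≈ 2.0000.
L − H = 2.0000 − 1.9508 = 0.049 bits.

0.049 bits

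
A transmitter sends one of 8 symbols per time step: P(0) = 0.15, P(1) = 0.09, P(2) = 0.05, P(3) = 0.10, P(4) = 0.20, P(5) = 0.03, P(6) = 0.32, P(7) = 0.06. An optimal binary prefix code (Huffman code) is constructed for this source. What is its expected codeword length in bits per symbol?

2.7 bits/symbol

Repeatedly combine the two least-probable nodes; the expected code length is the sum of the merged weights.
merge 3/100 + 1/20 → 2/25
merge 3/50 + 2/25 → 7/50
merge 9/100 + 1/10 → 19/100
merge 7/50 + 3/20 → 29/100
merge 19/100 + 1/5 → 39/100
merge 29/100 + 8/25 → 61/100
merge 39/100 + 61/100 → 1
L = 2/25 + 7/50 + 19/100 + 29/100 + 39/100 + 61/100 + 1 = 27/10 = 2.7 bits/symbol.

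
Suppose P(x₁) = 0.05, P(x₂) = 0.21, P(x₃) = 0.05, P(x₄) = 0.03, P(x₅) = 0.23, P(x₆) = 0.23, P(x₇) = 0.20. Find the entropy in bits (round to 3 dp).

H = −Σ pᵢ log₂ pᵢ.
−0.05·log₂(0.05) = 0.2161
−0.21·log₂(0.21) = 0.4728
−0.05·log₂(0.05) = 0.2161
−0.03·log₂(0.03) = 0.1518
−0.23·log₂(0.23) = 0.4877
−0.23·log₂(0.23) = 0.4877
−0.20·log₂(0.20) = 0.4644
Sum ≈ 2.4965 → 2.497 bits.

2.497 bits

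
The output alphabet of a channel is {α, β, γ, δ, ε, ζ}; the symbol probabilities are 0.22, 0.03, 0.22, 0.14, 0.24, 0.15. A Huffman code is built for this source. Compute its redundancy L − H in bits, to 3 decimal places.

Entropy H = −Σ p log₂ p ≈ 2.4147 bits.
Huffman merges: 3/100+7/50→17/100; 3/20+17/100→8/25; 11/50+11/50→11/25; 6/25+8/25→14/25; 11/25+14/25→1. L = 249/100 ≈ 2.4900.
L − H = 2.4900 − 2.4147 = 0.075 bits.

0.075 bits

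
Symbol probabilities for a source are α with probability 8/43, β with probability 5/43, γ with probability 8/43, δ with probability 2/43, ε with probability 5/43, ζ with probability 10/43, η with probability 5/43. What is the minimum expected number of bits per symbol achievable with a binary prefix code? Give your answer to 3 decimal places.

2.744 bits/symbol

Repeatedly combine the two least-probable nodes; the expected code length is the sum of the merged weights.
merge 2/43 + 5/43 → 7/43
merge 5/43 + 5/43 → 10/43
merge 7/43 + 8/43 → 15/43
merge 8/43 + 10/43 → 18/43
merge 10/43 + 15/43 → 25/43
merge 18/43 + 25/43 → 1
L = 7/43 + 10/43 + 15/43 + 18/43 + 25/43 + 1 = 118/43 ≈ 2.744 bits/symbol.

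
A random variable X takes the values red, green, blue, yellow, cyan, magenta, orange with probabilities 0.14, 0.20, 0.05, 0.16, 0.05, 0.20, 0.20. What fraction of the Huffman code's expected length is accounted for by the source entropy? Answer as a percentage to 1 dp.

Entropy H = −Σ p log₂ p ≈ 2.6455 bits.
Huffman merges: 1/20+1/20→1/10; 1/10+7/50→6/25; 4/25+1/5→9/25; 1/5+1/5→2/5; 6/25+9/25→3/5; 2/5+3/5→1. L = 27/10 ≈ 2.7000.
Efficiency = H/L = 2.6455/2.7000 = 98.0%.

98.0%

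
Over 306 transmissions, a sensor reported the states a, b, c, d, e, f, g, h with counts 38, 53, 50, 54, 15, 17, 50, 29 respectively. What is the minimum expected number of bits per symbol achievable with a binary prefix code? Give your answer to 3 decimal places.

2.928 bits/symbol

Probabilities are the counts divided by 306.
Repeatedly combine the two least-probable nodes; the expected code length is the sum of the merged weights.
merge 5/102 + 1/18 → 16/153
merge 29/306 + 16/153 → 61/306
merge 19/153 + 25/153 → 44/153
merge 25/153 + 53/306 → 103/306
merge 3/17 + 61/306 → 115/306
merge 44/153 + 103/306 → 191/306
merge 115/306 + 191/306 → 1
L = 16/153 + 61/306 + 44/153 + 103/306 + 115/306 + 191/306 + 1 = 448/153 ≈ 2.928 bits/symbol.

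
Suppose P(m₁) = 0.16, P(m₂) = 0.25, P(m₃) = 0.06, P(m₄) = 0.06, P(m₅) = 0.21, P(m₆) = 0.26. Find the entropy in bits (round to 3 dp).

H = −Σ pᵢ log₂ pᵢ.
−0.16·log₂(0.16) = 0.4230
−0.25·log₂(0.25) = 0.5000
−0.06·log₂(0.06) = 0.2435
−0.06·log₂(0.06) = 0.2435
−0.21·log₂(0.21) = 0.4728
−0.26·log₂(0.26) = 0.5053
Sum ≈ 2.3882 → 2.388 bits.

2.388 bits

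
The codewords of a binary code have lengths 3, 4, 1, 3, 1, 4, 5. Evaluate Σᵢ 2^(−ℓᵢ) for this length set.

1.40625

With common denominator 2^5 = 32: Σ 2^(−ℓᵢ) = 4/32 + 2/32 + 16/32 + 4/32 + 16/32 + 2/32 + 1/32 = 45/32 = 1.40625.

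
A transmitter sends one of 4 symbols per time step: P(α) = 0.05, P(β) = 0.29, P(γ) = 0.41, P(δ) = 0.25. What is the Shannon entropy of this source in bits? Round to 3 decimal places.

H = −Σ pᵢ log₂ pᵢ.
−0.05·log₂(0.05) = 0.2161
−0.29·log₂(0.29) = 0.5179
−0.41·log₂(0.41) = 0.5274
−0.25·log₂(0.25) = 0.5000
Sum ≈ 1.7614 → 1.761 bits.

1.761 bits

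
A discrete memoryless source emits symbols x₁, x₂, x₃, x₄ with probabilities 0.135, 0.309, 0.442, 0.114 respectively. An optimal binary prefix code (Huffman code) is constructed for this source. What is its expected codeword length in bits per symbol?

Repeatedly combine the two least-probable nodes; the expected code length is the sum of the merged weights.
merge 57/500 + 27/200 → 249/1000
merge 249/1000 + 309/1000 → 279/500
merge 221/500 + 279/500 → 1
L = 249/1000 + 279/500 + 1 = 1807/1000 = 1.807 bits/symbol.

1.807 bits/symbol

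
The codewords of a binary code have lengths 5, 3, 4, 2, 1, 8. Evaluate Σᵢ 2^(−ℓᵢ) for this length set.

0.97265625

With common denominator 2^8 = 256: Σ 2^(−ℓᵢ) = 8/256 + 32/256 + 16/256 + 64/256 + 128/256 + 1/256 = 249/256 = 0.97265625.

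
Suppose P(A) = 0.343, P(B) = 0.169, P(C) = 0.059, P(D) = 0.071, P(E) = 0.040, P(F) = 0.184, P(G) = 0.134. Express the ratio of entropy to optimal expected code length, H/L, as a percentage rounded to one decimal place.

Entropy H = −Σ p log₂ p ≈ 2.4985 bits.
Huffman merges: 1/25+59/1000→99/1000; 71/1000+99/1000→17/100; 67/500+169/1000→303/1000; 17/100+23/125→177/500; 303/1000+343/1000→323/500; 177/500+323/500→1. L = 643/250 ≈ 2.5720.
Efficiency = H/L = 2.4985/2.5720 = 97.1%.

97.1%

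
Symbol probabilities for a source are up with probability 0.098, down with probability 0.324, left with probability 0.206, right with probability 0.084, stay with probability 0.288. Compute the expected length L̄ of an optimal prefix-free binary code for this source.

Repeatedly combine the two least-probable nodes; the expected code length is the sum of the merged weights.
merge 21/250 + 49/500 → 91/500
merge 91/500 + 103/500 → 97/250
merge 36/125 + 81/250 → 153/250
merge 97/250 + 153/250 → 1
L = 91/500 + 97/250 + 153/250 + 1 = 1091/500 = 2.182 bits/symbol.

2.182 bits/symbol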